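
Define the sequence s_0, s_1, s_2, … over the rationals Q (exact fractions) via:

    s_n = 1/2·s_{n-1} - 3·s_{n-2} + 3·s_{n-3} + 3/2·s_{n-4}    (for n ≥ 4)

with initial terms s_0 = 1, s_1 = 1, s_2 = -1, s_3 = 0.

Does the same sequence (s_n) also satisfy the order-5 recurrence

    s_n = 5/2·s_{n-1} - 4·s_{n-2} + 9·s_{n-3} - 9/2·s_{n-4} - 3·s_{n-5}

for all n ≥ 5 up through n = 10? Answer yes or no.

yes

Terms s_0..s_10: 1, 1, -1, 0, 15/2, 9/4, -183/8, 69/16, 2841/32, -2163/64, -38991/128
n=5: candidate gives 9/4, actual s_5 = 9/4 ✓
n=6: candidate gives -183/8, actual s_6 = -183/8 ✓
n=7: candidate gives 69/16, actual s_7 = 69/16 ✓
n=8: candidate gives 2841/32, actual s_8 = 2841/32 ✓
n=9: candidate gives -2163/64, actual s_9 = -2163/64 ✓
n=10: candidate gives -38991/128, actual s_10 = -38991/128 ✓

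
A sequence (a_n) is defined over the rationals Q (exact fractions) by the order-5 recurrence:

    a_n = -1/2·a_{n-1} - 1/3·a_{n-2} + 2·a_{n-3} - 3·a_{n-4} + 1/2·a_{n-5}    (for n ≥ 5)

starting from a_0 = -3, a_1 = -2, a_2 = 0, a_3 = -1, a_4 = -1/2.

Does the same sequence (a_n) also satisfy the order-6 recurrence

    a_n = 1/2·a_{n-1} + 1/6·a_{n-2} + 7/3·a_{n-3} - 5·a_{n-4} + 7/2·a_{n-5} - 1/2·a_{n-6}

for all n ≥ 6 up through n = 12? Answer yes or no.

Terms a_0..a_12: -3, -2, 0, -1, -1/2, 61/12, -43/8, 431/144, 3301/288, -56987/1728, 128983/3456, 74423/20736, -1563233/13824
n=6: candidate gives -43/8, actual a_6 = -43/8 ✓
n=7: candidate gives 431/144, actual a_7 = 431/144 ✓
n=8: candidate gives 3301/288, actual a_8 = 3301/288 ✓
n=9: candidate gives -56987/1728, actual a_9 = -56987/1728 ✓
n=10: candidate gives 128983/3456, actual a_10 = 128983/3456 ✓
n=11: candidate gives 74423/20736, actual a_11 = 74423/20736 ✓
n=12: candidate gives -1563233/13824, actual a_12 = -1563233/13824 ✓

yes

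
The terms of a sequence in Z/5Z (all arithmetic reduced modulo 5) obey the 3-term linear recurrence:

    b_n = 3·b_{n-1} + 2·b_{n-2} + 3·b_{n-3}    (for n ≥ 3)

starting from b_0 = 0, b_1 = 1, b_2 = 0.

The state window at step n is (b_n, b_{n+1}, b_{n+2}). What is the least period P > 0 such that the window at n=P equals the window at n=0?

24

n=0: window = (0, 1, 0)
n=1: window = (1, 0, 2)
n=2: window = (0, 2, 4)
n=3: window = (2, 4, 1)
n=4: window = (4, 1, 2)
n=5: window = (1, 2, 0)
n=6: window = (2, 0, 2)
n=7: window = (0, 2, 2)
n=8: window = (2, 2, 0)
n=9: window = (2, 0, 0)
n=10: window = (0, 0, 1)
n=11: window = (0, 1, 3)
n=12: window = (1, 3, 1)
n=13: window = (3, 1, 2)
n=14: window = (1, 2, 2)
n=15: window = (2, 2, 3)
n=16: window = (2, 3, 4)
n=17: window = (3, 4, 4)
n=18: window = (4, 4, 4)
n=19: window = (4, 4, 2)
n=20: window = (4, 2, 1)
n=21: window = (2, 1, 4)
n=22: window = (1, 4, 0)
n=23: window = (4, 0, 1)
n=24: window = (0, 1, 0)
window at n=24 equals window at n=0 → period = 24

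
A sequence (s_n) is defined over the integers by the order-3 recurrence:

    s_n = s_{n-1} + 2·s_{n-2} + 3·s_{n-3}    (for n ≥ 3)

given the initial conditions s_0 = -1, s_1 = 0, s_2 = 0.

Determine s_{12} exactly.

-3993

s_3 = 1·0 + 2·0 + 3·-1 = -3
s_4 = 1·-3 + 2·0 + 3·0 = -3
s_5 = 1·-3 + 2·-3 + 3·0 = -9
s_6 = 1·-9 + 2·-3 + 3·-3 = -24
s_7 = 1·-24 + 2·-9 + 3·-3 = -51
s_8 = 1·-51 + 2·-24 + 3·-9 = -126
s_9 = 1·-126 + 2·-51 + 3·-24 = -300
s_10 = 1·-300 + 2·-126 + 3·-51 = -705
s_11 = 1·-705 + 2·-300 + 3·-126 = -1683
s_12 = 1·-1683 + 2·-705 + 3·-300 = -3993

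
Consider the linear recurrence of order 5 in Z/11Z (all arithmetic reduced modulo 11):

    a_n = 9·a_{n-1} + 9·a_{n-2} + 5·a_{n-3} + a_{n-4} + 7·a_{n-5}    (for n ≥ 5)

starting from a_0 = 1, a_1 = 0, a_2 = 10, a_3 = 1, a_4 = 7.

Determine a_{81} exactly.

5

a_5 = 9·7 + 9·1 + 5·10 + 1·0 + 7·1 = 8
a_6 = 9·8 + 9·7 + 5·1 + 1·10 + 7·0 = 7
a_7 = 9·7 + 9·8 + 5·7 + 1·1 + 7·10 = 10
a_8 = 9·10 + 9·7 + 5·8 + 1·7 + 7·1 = 9
a_9 = 9·9 + 9·10 + 5·7 + 1·8 + 7·7 = 10
a_10 = 9·10 + 9·9 + 5·10 + 1·7 + 7·8 = 9
a_11 = 9·9 + 9·10 + 5·9 + 1·10 + 7·7 = 0
a_12 = 9·0 + 9·9 + 5·10 + 1·9 + 7·10 = 1
a_13 = 9·1 + 9·0 + 5·9 + 1·10 + 7·9 = 6
a_14 = 9·6 + 9·1 + 5·0 + 1·9 + 7·10 = 10
a_15 = 9·10 + 9·6 + 5·1 + 1·0 + 7·9 = 3
a_16 = 9·3 + 9·10 + 5·6 + 1·1 + 7·0 = 5
a_17 = 9·5 + 9·3 + 5·10 + 1·6 + 7·1 = 3
a_18 = 9·3 + 9·5 + 5·3 + 1·10 + 7·6 = 7
a_19 = 9·7 + 9·3 + 5·5 + 1·3 + 7·10 = 1
a_20 = 9·1 + 9·7 + 5·3 + 1·5 + 7·3 = 3
a_21 = 9·3 + 9·1 + 5·7 + 1·3 + 7·5 = 10
a_22 = 9·10 + 9·3 + 5·1 + 1·7 + 7·3 = 7
a_23 = 9·7 + 9·10 + 5·3 + 1·1 + 7·7 = 9
a_24 = 9·9 + 9·7 + 5·10 + 1·3 + 7·1 = 6
a_25 = 9·6 + 9·9 + 5·7 + 1·10 + 7·3 = 3
a_26 = 9·3 + 9·6 + 5·9 + 1·7 + 7·10 = 5
a_27 = 9·5 + 9·3 + 5·6 + 1·9 + 7·7 = 6
a_28 = 9·6 + 9·5 + 5·3 + 1·6 + 7·9 = 7
a_29 = 9·7 + 9·6 + 5·5 + 1·3 + 7·6 = 0
a_30 = 9·0 + 9·7 + 5·6 + 1·5 + 7·3 = 9
a_31 = 9·9 + 9·0 + 5·7 + 1·6 + 7·5 = 3
a_32 = 9·3 + 9·9 + 5·0 + 1·7 + 7·6 = 3
a_33 = 9·3 + 9·3 + 5·9 + 1·0 + 7·7 = 5
a_34 = 9·5 + 9·3 + 5·3 + 1·9 + 7·0 = 8
a_35 = 9·8 + 9·5 + 5·3 + 1·3 + 7·9 = 0
a_36 = 9·0 + 9·8 + 5·5 + 1·3 + 7·3 = 0
a_37 = 9·0 + 9·0 + 5·8 + 1·5 + 7·3 = 0
a_38 = 9·0 + 9·0 + 5·0 + 1·8 + 7·5 = 10
a_39 = 9·10 + 9·0 + 5·0 + 1·0 + 7·8 = 3
a_40 = 9·3 + 9·10 + 5·0 + 1·0 + 7·0 = 7
a_41 = 9·7 + 9·3 + 5·10 + 1·0 + 7·0 = 8
a_42 = 9·8 + 9·7 + 5·3 + 1·10 + 7·0 = 6
a_43 = 9·6 + 9·8 + 5·7 + 1·3 + 7·10 = 3
a_44 = 9·3 + 9·6 + 5·8 + 1·7 + 7·3 = 6
a_45 = 9·6 + 9·3 + 5·6 + 1·8 + 7·7 = 3
a_46 = 9·3 + 9·6 + 5·3 + 1·6 + 7·8 = 4
a_47 = 9·4 + 9·3 + 5·6 + 1·3 + 7·6 = 6
a_48 = 9·6 + 9·4 + 5·3 + 1·6 + 7·3 = 0
a_49 = 9·0 + 9·6 + 5·4 + 1·3 + 7·6 = 9
a_50 = 9·9 + 9·0 + 5·6 + 1·4 + 7·3 = 4
a_51 = 9·4 + 9·9 + 5·0 + 1·6 + 7·4 = 8
a_52 = 9·8 + 9·4 + 5·9 + 1·0 + 7·6 = 8
a_53 = 9·8 + 9·8 + 5·4 + 1·9 + 7·0 = 8
a_54 = 9·8 + 9·8 + 5·8 + 1·4 + 7·9 = 9
a_55 = 9·9 + 9·8 + 5·8 + 1·8 + 7·4 = 9
a_56 = 9·9 + 9·9 + 5·8 + 1·8 + 7·8 = 2
a_57 = 9·2 + 9·9 + 5·9 + 1·8 + 7·8 = 10
a_58 = 9·10 + 9·2 + 5·9 + 1·9 + 7·8 = 9
a_59 = 9·9 + 9·10 + 5·2 + 1·9 + 7·9 = 0
a_60 = 9·0 + 9·9 + 5·10 + 1·2 + 7·9 = 9
a_61 = 9·9 + 9·0 + 5·9 + 1·10 + 7·2 = 7
a_62 = 9·7 + 9·9 + 5·0 + 1·9 + 7·10 = 3
a_63 = 9·3 + 9·7 + 5·9 + 1·0 + 7·9 = 0
a_64 = 9·0 + 9·3 + 5·7 + 1·9 + 7·0 = 5
a_65 = 9·5 + 9·0 + 5·3 + 1·7 + 7·9 = 9
a_66 = 9·9 + 9·5 + 5·0 + 1·3 + 7·7 = 2
a_67 = 9·2 + 9·9 + 5·5 + 1·0 + 7·3 = 2
a_68 = 9·2 + 9·2 + 5·9 + 1·5 + 7·0 = 9
a_69 = 9·9 + 9·2 + 5·2 + 1·9 + 7·5 = 10
a_70 = 9·10 + 9·9 + 5·2 + 1·2 + 7·9 = 4
a_71 = 9·4 + 9·10 + 5·9 + 1·2 + 7·2 = 0
a_72 = 9·0 + 9·4 + 5·10 + 1·9 + 7·2 = 10
a_73 = 9·10 + 9·0 + 5·4 + 1·10 + 7·9 = 7
a_74 = 9·7 + 9·10 + 5·0 + 1·4 + 7·10 = 7
a_75 = 9·7 + 9·7 + 5·10 + 1·0 + 7·4 = 6
a_76 = 9·6 + 9·7 + 5·7 + 1·10 + 7·0 = 8
a_77 = 9·8 + 9·6 + 5·7 + 1·7 + 7·10 = 7
a_78 = 9·7 + 9·8 + 5·6 + 1·7 + 7·7 = 1
a_79 = 9·1 + 9·7 + 5·8 + 1·6 + 7·7 = 2
a_80 = 9·2 + 9·1 + 5·7 + 1·8 + 7·6 = 2
a_81 = 9·2 + 9·2 + 5·1 + 1·7 + 7·8 = 5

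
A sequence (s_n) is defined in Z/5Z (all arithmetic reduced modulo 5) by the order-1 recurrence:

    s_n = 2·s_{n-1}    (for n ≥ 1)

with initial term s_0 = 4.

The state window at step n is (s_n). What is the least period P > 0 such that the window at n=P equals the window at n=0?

n=0: window = (4)
n=1: window = (3)
n=2: window = (1)
n=3: window = (2)
n=4: window = (4)
window at n=4 equals window at n=0 → period = 4

4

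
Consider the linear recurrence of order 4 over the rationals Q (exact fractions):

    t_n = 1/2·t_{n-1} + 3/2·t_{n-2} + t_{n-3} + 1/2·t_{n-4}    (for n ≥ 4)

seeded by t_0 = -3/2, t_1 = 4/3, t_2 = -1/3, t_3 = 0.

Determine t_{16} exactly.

4854623/49152

t_4 = 1/2·0 + 3/2·-1/3 + 1·4/3 + 1/2·-3/2 = 1/12
t_5 = 1/2·1/12 + 3/2·0 + 1·-1/3 + 1/2·4/3 = 3/8
t_6 = 1/2·3/8 + 3/2·1/12 + 1·0 + 1/2·-1/3 = 7/48
t_7 = 1/2·7/48 + 3/2·3/8 + 1·1/12 + 1/2·0 = 23/32
t_8 = 1/2·23/32 + 3/2·7/48 + 1·3/8 + 1/2·1/12 = 191/192
t_9 = 1/2·191/192 + 3/2·23/32 + 1·7/48 + 1/2·3/8 = 733/384
t_10 = 1/2·733/384 + 3/2·191/192 + 1·23/32 + 1/2·7/48 = 829/256
t_11 = 1/2·829/256 + 3/2·733/384 + 1·191/192 + 1/2·23/32 = 8965/1536
t_12 = 1/2·8965/1536 + 3/2·829/256 + 1·733/384 + 1/2·191/192 = 31279/3072
t_13 = 1/2·31279/3072 + 3/2·8965/1536 + 1·829/256 + 1/2·733/384 = 36943/2048
t_14 = 1/2·36943/2048 + 3/2·31279/3072 + 1·8965/1536 + 1/2·829/256 = 390119/12288
t_15 = 1/2·390119/12288 + 3/2·36943/2048 + 1·31279/3072 + 1/2·8965/1536 = 459015/8192
t_16 = 1/2·459015/8192 + 3/2·390119/12288 + 1·36943/2048 + 1/2·31279/3072 = 4854623/49152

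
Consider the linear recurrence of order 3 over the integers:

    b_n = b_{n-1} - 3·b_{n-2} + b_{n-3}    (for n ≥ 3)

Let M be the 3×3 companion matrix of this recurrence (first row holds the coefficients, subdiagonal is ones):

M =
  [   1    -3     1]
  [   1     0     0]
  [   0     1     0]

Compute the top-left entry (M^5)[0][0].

13

(M^5)[0][0] is the top entry after applying M 5 times to the unit state (1, 0, 0). Equivalently it is h_{7} for the auxiliary sequence (h_n) obeying the same recurrence with h_2 = 1 and h_i = 0 for 0 ≤ i < 2:
h_3 = 1·1 + -3·0 + 1·0 = 1
h_4 = 1·1 + -3·1 + 1·0 = -2
h_5 = 1·-2 + -3·1 + 1·1 = -4
h_6 = 1·-4 + -3·-2 + 1·1 = 3
h_7 = 1·3 + -3·-4 + 1·-2 = 13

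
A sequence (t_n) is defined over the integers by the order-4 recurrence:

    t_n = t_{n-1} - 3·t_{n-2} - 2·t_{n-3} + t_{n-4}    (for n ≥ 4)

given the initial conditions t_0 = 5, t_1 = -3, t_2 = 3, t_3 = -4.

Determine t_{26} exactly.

4106433

t_4 = 1·-4 + -3·3 + -2·-3 + 1·5 = -2
t_5 = 1·-2 + -3·-4 + -2·3 + 1·-3 = 1
t_6 = 1·1 + -3·-2 + -2·-4 + 1·3 = 18
t_7 = 1·18 + -3·1 + -2·-2 + 1·-4 = 15
t_8 = 1·15 + -3·18 + -2·1 + 1·-2 = -43
t_9 = 1·-43 + -3·15 + -2·18 + 1·1 = -123
t_10 = 1·-123 + -3·-43 + -2·15 + 1·18 = -6
t_11 = 1·-6 + -3·-123 + -2·-43 + 1·15 = 464
t_12 = 1·464 + -3·-6 + -2·-123 + 1·-43 = 685
t_13 = 1·685 + -3·464 + -2·-6 + 1·-123 = -818
t_14 = 1·-818 + -3·685 + -2·464 + 1·-6 = -3807
t_15 = 1·-3807 + -3·-818 + -2·685 + 1·464 = -2259
t_16 = 1·-2259 + -3·-3807 + -2·-818 + 1·685 = 11483
t_17 = 1·11483 + -3·-2259 + -2·-3807 + 1·-818 = 25056
t_18 = 1·25056 + -3·11483 + -2·-2259 + 1·-3807 = -8682
t_19 = 1·-8682 + -3·25056 + -2·11483 + 1·-2259 = -109075
t_20 = 1·-109075 + -3·-8682 + -2·25056 + 1·11483 = -121658
t_21 = 1·-121658 + -3·-109075 + -2·-8682 + 1·25056 = 247987
t_22 = 1·247987 + -3·-121658 + -2·-109075 + 1·-8682 = 822429
t_23 = 1·822429 + -3·247987 + -2·-121658 + 1·-109075 = 212709
t_24 = 1·212709 + -3·822429 + -2·247987 + 1·-121658 = -2872210
t_25 = 1·-2872210 + -3·212709 + -2·822429 + 1·247987 = -4907208
t_26 = 1·-4907208 + -3·-2872210 + -2·212709 + 1·822429 = 4106433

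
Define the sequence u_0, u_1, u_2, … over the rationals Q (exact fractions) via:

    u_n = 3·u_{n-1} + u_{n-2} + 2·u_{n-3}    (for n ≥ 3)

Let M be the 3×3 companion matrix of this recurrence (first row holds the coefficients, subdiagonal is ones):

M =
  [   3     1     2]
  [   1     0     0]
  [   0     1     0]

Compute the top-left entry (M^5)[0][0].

(M^5)[0][0] is the top entry after applying M 5 times to the unit state (1, 0, 0). Equivalently it is h_{7} for the auxiliary sequence (h_n) obeying the same recurrence with h_2 = 1 and h_i = 0 for 0 ≤ i < 2:
h_3 = 3·1 + 1·0 + 2·0 = 3
h_4 = 3·3 + 1·1 + 2·0 = 10
h_5 = 3·10 + 1·3 + 2·1 = 35
h_6 = 3·35 + 1·10 + 2·3 = 121
h_7 = 3·121 + 1·35 + 2·10 = 418

418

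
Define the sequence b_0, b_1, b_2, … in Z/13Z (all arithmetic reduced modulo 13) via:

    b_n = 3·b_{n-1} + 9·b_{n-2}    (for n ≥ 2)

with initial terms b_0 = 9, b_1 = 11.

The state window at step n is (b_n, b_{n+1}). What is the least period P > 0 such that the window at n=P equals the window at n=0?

n=0: window = (9, 11)
n=1: window = (11, 10)
n=2: window = (10, 12)
n=3: window = (12, 9)
n=4: window = (9, 5)
n=5: window = (5, 5)
n=6: window = (5, 8)
n=7: window = (8, 4)
n=8: window = (4, 6)
n=9: window = (6, 2)
n=10: window = (2, 8)
n=11: window = (8, 3)
n=12: window = (3, 3)
n=13: window = (3, 10)
n=14: window = (10, 5)
n=15: window = (5, 1)
n=16: window = (1, 9)
n=17: window = (9, 10)
n=18: window = (10, 7)
n=19: window = (7, 7)
n=20: window = (7, 6)
n=21: window = (6, 3)
n=22: window = (3, 11)
n=23: window = (11, 8)
n=24: window = (8, 6)
n=25: window = (6, 12)
n=26: window = (12, 12)
n=27: window = (12, 1)
n=28: window = (1, 7)
n=29: window = (7, 4)
n=30: window = (4, 10)
n=31: window = (10, 1)
n=32: window = (1, 2)
n=33: window = (2, 2)
n=34: window = (2, 11)
n=35: window = (11, 12)
n=36: window = (12, 5)
n=37: window = (5, 6)
n=38: window = (6, 11)
n=39: window = (11, 9)
n=40: window = (9, 9)
…
n=82: window = (4, 4)
n=83: window = (4, 9)
n=84: window = (9, 11)
window at n=84 equals window at n=0 → period = 84

84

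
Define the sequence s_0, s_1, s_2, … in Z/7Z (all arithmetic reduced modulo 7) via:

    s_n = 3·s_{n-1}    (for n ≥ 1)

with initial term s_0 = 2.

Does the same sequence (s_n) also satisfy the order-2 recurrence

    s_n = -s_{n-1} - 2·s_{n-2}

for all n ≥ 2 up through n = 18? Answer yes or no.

Terms s_0..s_18: 2, 6, 4, 5, 1, 3, 2, 6, 4, 5, 1, 3, 2, 6, 4, 5, 1, 3, 2
n=2: candidate gives 4, actual s_2 = 4 ✓
n=3: candidate gives 5, actual s_3 = 5 ✓
n=4: candidate gives 1, actual s_4 = 1 ✓
n=5: candidate gives 3, actual s_5 = 3 ✓
n=6: candidate gives 2, actual s_6 = 2 ✓
n=7: candidate gives 6, actual s_7 = 6 ✓
n=8: candidate gives 4, actual s_8 = 4 ✓
n=9: candidate gives 5, actual s_9 = 5 ✓
n=10: candidate gives 1, actual s_10 = 1 ✓
n=11: candidate gives 3, actual s_11 = 3 ✓
n=12: candidate gives 2, actual s_12 = 2 ✓
n=13: candidate gives 6, actual s_13 = 6 ✓
n=14: candidate gives 4, actual s_14 = 4 ✓
n=15: candidate gives 5, actual s_15 = 5 ✓
n=16: candidate gives 1, actual s_16 = 1 ✓
n=17: candidate gives 3, actual s_17 = 3 ✓
n=18: candidate gives 2, actual s_18 = 2 ✓

yes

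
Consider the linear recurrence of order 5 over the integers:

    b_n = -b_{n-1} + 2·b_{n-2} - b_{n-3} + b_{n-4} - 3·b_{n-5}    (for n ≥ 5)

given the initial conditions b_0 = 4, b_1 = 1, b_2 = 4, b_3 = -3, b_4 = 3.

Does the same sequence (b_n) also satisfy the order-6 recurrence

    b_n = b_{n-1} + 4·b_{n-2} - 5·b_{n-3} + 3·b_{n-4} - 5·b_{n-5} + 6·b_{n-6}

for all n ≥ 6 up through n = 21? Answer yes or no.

yes

Terms b_0..b_21: 4, 1, 4, -3, 3, -24, 34, -100, 204, -471, 1085, -2433, 5578, -12612, 28699, -65189, 148076, -336499, 764375, -1736735, 3945627, -8964199
n=6: candidate gives 34, actual b_6 = 34 ✓
n=7: candidate gives -100, actual b_7 = -100 ✓
n=8: candidate gives 204, actual b_8 = 204 ✓
n=9: candidate gives -471, actual b_9 = -471 ✓
n=10: candidate gives 1085, actual b_10 = 1085 ✓
n=11: candidate gives -2433, actual b_11 = -2433 ✓
n=12: candidate gives 5578, actual b_12 = 5578 ✓
n=13: candidate gives -12612, actual b_13 = -12612 ✓
n=14: candidate gives 28699, actual b_14 = 28699 ✓
n=15: candidate gives -65189, actual b_15 = -65189 ✓
n=16: candidate gives 148076, actual b_16 = 148076 ✓
n=17: candidate gives -336499, actual b_17 = -336499 ✓
n=18: candidate gives 764375, actual b_18 = 764375 ✓
n=19: candidate gives -1736735, actual b_19 = -1736735 ✓
n=20: candidate gives 3945627, actual b_20 = 3945627 ✓
n=21: candidate gives -8964199, actual b_21 = -8964199 ✓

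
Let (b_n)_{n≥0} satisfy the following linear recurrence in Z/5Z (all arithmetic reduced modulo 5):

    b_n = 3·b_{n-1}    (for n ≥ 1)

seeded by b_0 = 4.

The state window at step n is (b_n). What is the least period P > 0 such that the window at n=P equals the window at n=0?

4

n=0: window = (4)
n=1: window = (2)
n=2: window = (1)
n=3: window = (3)
n=4: window = (4)
window at n=4 equals window at n=0 → period = 4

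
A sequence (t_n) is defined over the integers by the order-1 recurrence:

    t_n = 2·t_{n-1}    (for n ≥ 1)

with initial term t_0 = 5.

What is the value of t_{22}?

20971520

t_1 = 2·5 = 10
t_2 = 2·10 = 20
t_3 = 2·20 = 40
t_4 = 2·40 = 80
t_5 = 2·80 = 160
t_6 = 2·160 = 320
t_7 = 2·320 = 640
t_8 = 2·640 = 1280
t_9 = 2·1280 = 2560
t_10 = 2·2560 = 5120
t_11 = 2·5120 = 10240
t_12 = 2·10240 = 20480
t_13 = 2·20480 = 40960
t_14 = 2·40960 = 81920
t_15 = 2·81920 = 163840
t_16 = 2·163840 = 327680
t_17 = 2·327680 = 655360
t_18 = 2·655360 = 1310720
t_19 = 2·1310720 = 2621440
t_20 = 2·2621440 = 5242880
t_21 = 2·5242880 = 10485760
t_22 = 2·10485760 = 20971520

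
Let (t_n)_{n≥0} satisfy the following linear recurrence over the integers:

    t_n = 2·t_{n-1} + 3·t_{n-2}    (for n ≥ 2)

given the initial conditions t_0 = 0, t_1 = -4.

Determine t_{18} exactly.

-387420488

t_2 = 2·-4 + 3·0 = -8
t_3 = 2·-8 + 3·-4 = -28
t_4 = 2·-28 + 3·-8 = -80
t_5 = 2·-80 + 3·-28 = -244
t_6 = 2·-244 + 3·-80 = -728
t_7 = 2·-728 + 3·-244 = -2188
t_8 = 2·-2188 + 3·-728 = -6560
t_9 = 2·-6560 + 3·-2188 = -19684
t_10 = 2·-19684 + 3·-6560 = -59048
t_11 = 2·-59048 + 3·-19684 = -177148
t_12 = 2·-177148 + 3·-59048 = -531440
t_13 = 2·-531440 + 3·-177148 = -1594324
t_14 = 2·-1594324 + 3·-531440 = -4782968
t_15 = 2·-4782968 + 3·-1594324 = -14348908
t_16 = 2·-14348908 + 3·-4782968 = -43046720
t_17 = 2·-43046720 + 3·-14348908 = -129140164
t_18 = 2·-129140164 + 3·-43046720 = -387420488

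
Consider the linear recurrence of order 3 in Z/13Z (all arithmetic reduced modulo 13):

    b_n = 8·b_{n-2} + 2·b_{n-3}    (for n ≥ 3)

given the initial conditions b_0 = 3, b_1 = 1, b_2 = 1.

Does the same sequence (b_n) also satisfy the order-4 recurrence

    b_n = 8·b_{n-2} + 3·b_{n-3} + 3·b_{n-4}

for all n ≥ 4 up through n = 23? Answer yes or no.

no

Terms b_0..b_23: 3, 1, 1, 1, 10, 10, 4, 9, 0, 2, 5, 3, 5, 8, 7, 9, 7, 8, 9, 0, 10, 5, 2, 8
n=4: candidate gives 7, actual b_4 = 10 ✗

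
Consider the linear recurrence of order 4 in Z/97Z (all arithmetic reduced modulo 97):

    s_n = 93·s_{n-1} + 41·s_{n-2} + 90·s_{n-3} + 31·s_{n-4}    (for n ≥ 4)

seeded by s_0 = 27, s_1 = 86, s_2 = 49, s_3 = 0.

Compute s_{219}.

s_4 = 93·0 + 41·49 + 90·86 + 31·27 = 13
s_5 = 93·13 + 41·0 + 90·49 + 31·86 = 40
s_6 = 93·40 + 41·13 + 90·0 + 31·49 = 49
s_7 = 93·49 + 41·40 + 90·13 + 31·0 = 92
s_8 = 93·92 + 41·49 + 90·40 + 31·13 = 18
s_9 = 93·18 + 41·92 + 90·49 + 31·40 = 38
Continuing the recurrence:
  s_10 = 6;  s_11 = 89;  s_12 = 85;  s_13 = 80;  s_14 = 12;  s_15 = 61
  s_16 = 92;  s_17 = 67;  s_18 = 54;  s_19 = 92;  s_20 = 58;  s_21 = 1
  s_22 = 9;  s_23 = 26;  s_24 = 19;  s_25 = 85;  s_26 = 51;  s_27 = 74
  s_28 = 43;  s_29 = 96;  s_30 = 17;  s_31 = 41;  s_32 = 30;  s_33 = 53
  s_34 = 94;  s_35 = 45;  s_36 = 62;  s_37 = 60;  s_38 = 51;  s_39 = 16
  s_40 = 37;  s_41 = 71;  s_42 = 83;  s_43 = 3;  s_44 = 64;  s_45 = 32
  s_46 = 4;  s_47 = 68;  s_48 = 3;  s_49 = 54;  s_50 = 40;  s_51 = 67
  s_52 = 20;  s_53 = 84;  s_54 = 91;  s_55 = 70;  s_56 = 88;  s_57 = 23
  s_58 = 27;  s_59 = 61;  s_60 = 35;  s_61 = 72;  s_62 = 5;  s_63 = 19
  s_64 = 31;  s_65 = 39;  s_66 = 70;  s_67 = 42;  s_68 = 92;  s_69 = 36
  s_70 = 72;  s_71 = 3;  s_72 = 11;  s_73 = 12;  s_74 = 92;  s_75 = 43
  s_76 = 74;  s_77 = 31;  s_78 = 29;  s_79 = 30;  s_80 = 42;  s_81 = 74
  s_82 = 78;  s_83 = 60;  s_84 = 56;  s_85 = 7;  s_86 = 95;  s_87 = 17
  s_88 = 82;  s_89 = 18;  s_90 = 5;  s_91 = 89;  s_92 = 34;  s_93 = 59
  s_94 = 11;  s_95 = 46;  s_96 = 35;  s_97 = 6;  s_98 = 72;  s_99 = 72
  s_100 = 21;  s_101 = 28;  s_102 = 52;  s_103 = 18;  s_104 = 90;  s_105 = 9
  s_106 = 96;  s_107 = 10;  s_108 = 27;  s_109 = 6;  s_110 = 12;  s_111 = 28
  s_112 = 11;  s_113 = 42;  s_114 = 71;  s_115 = 95;  s_116 = 56;  s_117 = 14
  s_118 = 90;  s_119 = 51;  s_120 = 80;  s_121 = 23;  s_122 = 92;  s_123 = 44
  s_124 = 95;  s_125 = 38;  s_126 = 79;  s_127 = 1;  s_128 = 94;  s_129 = 96
  s_130 = 92;  s_131 = 31;  s_132 = 70;  s_133 = 25;  s_134 = 70;  s_135 = 52
  s_136 = 1;  s_137 = 85;  s_138 = 52;  s_139 = 32;  s_140 = 82;  s_141 = 54
  s_142 = 72;  s_143 = 16;  s_144 = 8;  s_145 = 48;  s_146 = 25;  s_147 = 77
  s_148 = 47;  s_149 = 14;  s_150 = 70;  s_151 = 24;  s_152 = 59;  s_153 = 13
  s_154 = 4;  s_155 = 72;  s_156 = 62;  s_157 = 72;  s_158 = 31;  s_159 = 67
  s_160 = 93;  s_161 = 25;  s_162 = 34;  s_163 = 84;  s_164 = 80;  s_165 = 72
  s_166 = 63;  s_167 = 88;  s_168 = 36;  s_169 = 17;  s_170 = 29;  s_171 = 50
  s_172 = 46;  s_173 = 56;  s_174 = 77;  s_175 = 15;  s_176 = 57;  s_177 = 32
  s_178 = 29;  s_179 = 1;  s_180 = 12;  s_181 = 6;  s_182 = 2;  s_183 = 88
  s_184 = 60;  s_185 = 48;  s_186 = 65;  s_187 = 39;  s_188 = 56;  s_189 = 80
  s_190 = 32;  s_191 = 89;  s_192 = 95;  s_193 = 93;  s_194 = 12;  s_195 = 39
  s_196 = 11;  s_197 = 86;  s_198 = 12;  s_199 = 51;  s_200 = 27;  s_201 = 6
  s_202 = 31;  s_203 = 59;  s_204 = 84;  s_205 = 15;  s_206 = 52;  s_207 = 96
  s_208 = 76;  s_209 = 47;  s_210 = 85;  s_211 = 54;  s_212 = 58;  s_213 = 31
  s_214 = 49;  s_215 = 15;  s_216 = 38;  s_217 = 14
s_218 = 93·14 + 41·38 + 90·15 + 31·49 = 6
s_219 = 93·6 + 41·14 + 90·38 + 31·15 = 70

70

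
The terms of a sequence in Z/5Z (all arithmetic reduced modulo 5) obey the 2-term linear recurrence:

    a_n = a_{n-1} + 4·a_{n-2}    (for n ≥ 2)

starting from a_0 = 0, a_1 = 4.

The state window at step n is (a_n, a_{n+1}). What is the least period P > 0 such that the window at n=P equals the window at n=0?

6

n=0: window = (0, 4)
n=1: window = (4, 4)
n=2: window = (4, 0)
n=3: window = (0, 1)
n=4: window = (1, 1)
n=5: window = (1, 0)
n=6: window = (0, 4)
window at n=6 equals window at n=0 → period = 6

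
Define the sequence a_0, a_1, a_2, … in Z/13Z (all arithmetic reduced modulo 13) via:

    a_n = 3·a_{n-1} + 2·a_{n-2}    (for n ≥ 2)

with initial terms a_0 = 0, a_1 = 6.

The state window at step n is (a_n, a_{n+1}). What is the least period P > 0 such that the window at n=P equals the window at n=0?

12

n=0: window = (0, 6)
n=1: window = (6, 5)
n=2: window = (5, 1)
n=3: window = (1, 0)
n=4: window = (0, 2)
n=5: window = (2, 6)
n=6: window = (6, 9)
n=7: window = (9, 0)
n=8: window = (0, 5)
n=9: window = (5, 2)
n=10: window = (2, 3)
n=11: window = (3, 0)
n=12: window = (0, 6)
window at n=12 equals window at n=0 → period = 12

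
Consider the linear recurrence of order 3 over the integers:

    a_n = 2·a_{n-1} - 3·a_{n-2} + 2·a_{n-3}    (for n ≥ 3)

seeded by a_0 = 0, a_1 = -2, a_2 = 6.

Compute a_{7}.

2

a_3 = 2·6 + -3·-2 + 2·0 = 18
a_4 = 2·18 + -3·6 + 2·-2 = 14
a_5 = 2·14 + -3·18 + 2·6 = -14
a_6 = 2·-14 + -3·14 + 2·18 = -34
a_7 = 2·-34 + -3·-14 + 2·14 = 2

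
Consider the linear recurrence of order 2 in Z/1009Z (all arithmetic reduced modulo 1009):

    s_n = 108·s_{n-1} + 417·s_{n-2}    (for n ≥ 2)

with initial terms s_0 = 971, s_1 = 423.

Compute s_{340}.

s_2 = 108·423 + 417·971 = 577
s_3 = 108·577 + 417·423 = 583
s_4 = 108·583 + 417·577 = 873
s_5 = 108·873 + 417·583 = 389
s_6 = 108·389 + 417·873 = 435
s_7 = 108·435 + 417·389 = 330
Continuing the recurrence:
  s_8 = 100;  s_9 = 87;  s_10 = 646;  s_11 = 102;  s_12 = 905;  s_13 = 23
  s_14 = 485;  s_15 = 422;  s_16 = 616;  s_17 = 342;  s_18 = 189;  s_19 = 577
  s_20 = 878;  s_21 = 445;  s_22 = 496;  s_23 = 0;  s_24 = 996;  s_25 = 614
  s_26 = 351;  s_27 = 327;  s_28 = 63;  s_29 = 894;  s_30 = 734;  s_31 = 38
  s_32 = 419;  s_33 = 558;  s_34 = 899;  s_35 = 844;  s_36 = 886;  s_37 = 649
  s_38 = 639;  s_39 = 621;  s_40 = 561;  s_41 = 701;  s_42 = 891;  s_43 = 80
  s_44 = 803;  s_45 = 13;  s_46 = 258;  s_47 = 997;  s_48 = 345;  s_49 = 977
  s_50 = 158;  s_51 = 693;  s_52 = 479;  s_53 = 680;  s_54 = 753;  s_55 = 635
  s_56 = 170;  s_57 = 635;  s_58 = 228;  s_59 = 845;  s_60 = 680;  s_61 = 7
  s_62 = 787;  s_63 = 132;  s_64 = 384;  s_65 = 661;  s_66 = 455;  s_67 = 888
  s_68 = 92;  s_69 = 848;  s_70 = 796;  s_71 = 669;  s_72 = 584;  s_73 = 1003
  s_74 = 720;  s_75 = 592;  s_76 = 936;  s_77 = 856;  s_78 = 458;  s_79 = 798
  s_80 = 704;  s_81 = 153;  s_82 = 329;  s_83 = 451;  s_84 = 245;  s_85 = 619
  s_86 = 514;  s_87 = 845;  s_88 = 880;  s_89 = 418;  s_90 = 432;  s_91 = 1000
  s_92 = 579;  s_93 = 257;  s_94 = 805;  s_95 = 381;  s_96 = 476;  s_97 = 413
  s_98 = 936;  s_99 = 879;  s_100 = 924;  s_101 = 177;  s_102 = 824;  s_103 = 352
  s_104 = 222;  s_105 = 239;  s_106 = 333;  s_107 = 421;  s_108 = 691;  s_109 = 962
  s_110 = 551;  s_111 = 558;  s_112 = 448;  s_113 = 568;  s_114 = 955;  s_115 = 972
  s_116 = 729;  s_117 = 745;  s_118 = 24;  s_119 = 467;  s_120 = 913;  s_121 = 733
  s_122 = 790;  s_123 = 498;  s_124 = 803;  s_125 = 771;  s_126 = 393;  s_127 = 711
  s_128 = 527;  s_129 = 253;  s_130 = 887;  s_131 = 506;  s_132 = 747;  s_133 = 77
  s_134 = 971;  s_135 = 762;  s_136 = 865;  s_137 = 511;  s_138 = 185;  s_139 = 997
  s_140 = 174;  s_141 = 671;  s_142 = 739;  s_143 = 415;  s_144 = 842;  s_145 = 642
  s_146 = 706;  s_147 = 902;  s_148 = 326;  s_149 = 679;  s_150 = 411;  s_151 = 615
  s_152 = 692;  s_153 = 239;  s_154 = 577;  s_155 = 539;  s_156 = 157;  s_157 = 568
  s_158 = 688;  s_159 = 388;  s_160 = 875;  s_161 = 10;  s_162 = 697;  s_163 = 744
  s_164 = 698;  s_165 = 194;  s_166 = 237;  s_167 = 549;  s_168 = 717;  s_169 = 642
  s_170 = 40;  s_171 = 613;  s_172 = 146;  s_173 = 977;  s_174 = 922;  s_175 = 467
  s_176 = 31;  s_177 = 323;  s_178 = 388;  s_179 = 20;  s_180 = 498;  s_181 = 575
  s_182 = 363;  s_183 = 495;  s_184 = 4;  s_185 = 2;  s_186 = 875;  s_187 = 488
  s_188 = 862;  s_189 = 955;  s_190 = 472;  s_191 = 206;  s_192 = 119;  s_193 = 881
  s_194 = 484;  s_195 = 914;  s_196 = 867;  s_197 = 544;  s_198 = 547;  s_199 = 377
  s_200 = 421;  s_201 = 877;  s_202 = 870;  s_203 = 574;  s_204 = 1002;  s_205 = 478
  s_206 = 273;  s_207 = 776;  s_208 = 894;  s_209 = 400;  s_210 = 290;  s_211 = 356
  s_212 = 965;  s_213 = 422;  s_214 = 994;  s_215 = 806;  s_216 = 73;  s_217 = 926
  s_218 = 288;  s_219 = 529;  s_220 = 653;  s_221 = 525;  s_222 = 67;  s_223 = 145
  s_224 = 212;  s_225 = 623;  s_226 = 302;  s_227 = 806;  s_228 = 83;  s_229 = 997
  s_230 = 18;  s_231 = 976;  s_232 = 915;  s_233 = 303;  s_234 = 589;  s_235 = 271
  s_236 = 433;  s_237 = 349;  s_238 = 309;  s_239 = 312;  s_240 = 100;  s_241 = 653
  s_242 = 225;  s_243 = 964;  s_244 = 173;  s_245 = 928;  s_246 = 835;  s_247 = 908
  s_248 = 281;  s_249 = 339;  s_250 = 421;  s_251 = 166;  s_252 = 766;  s_253 = 600
  s_254 = 802;  s_255 = 819;  s_256 = 115;  s_257 = 793;  s_258 = 411;  s_259 = 730
  s_260 = 1004;  s_261 = 161;  s_262 = 168;  s_263 = 525;  s_264 = 631;  s_265 = 517
  s_266 = 119;  s_267 = 407;  s_268 = 751;  s_269 = 595;  s_270 = 61;  s_271 = 435
  s_272 = 778;  s_273 = 52;  s_274 = 99;  s_275 = 88;  s_276 = 337;  s_277 = 444
  s_278 = 807;  s_279 = 883;  s_280 = 31;  s_281 = 247;  s_282 = 252;  s_283 = 54
  s_284 = 935;  s_285 = 400;  s_286 = 234;  s_287 = 362;  s_288 = 459;  s_289 = 744
  s_290 = 334;  s_291 = 233;  s_292 = 984;  s_293 = 624;  s_294 = 463;  s_295 = 449
  s_296 = 412;  s_297 = 668;  s_298 = 779;  s_299 = 457;  s_300 = 869;  s_301 = 892
  s_302 = 623;  s_303 = 333;  s_304 = 118;  s_305 = 255;  s_306 = 62;  s_307 = 23
  s_308 = 86;  s_309 = 717;  s_310 = 290;  s_311 = 366;  s_312 = 27;  s_313 = 152
  s_314 = 432;  s_315 = 59;  s_316 = 860;  s_317 = 439;  s_318 = 414;  s_319 = 750
  s_320 = 379;  s_321 = 532;  s_322 = 582;  s_323 = 162;  s_324 = 877;  s_325 = 830
  s_326 = 290;  s_327 = 64;  s_328 = 708;  s_329 = 234;  s_330 = 655;  s_331 = 824
  s_332 = 905;  s_333 = 415;  s_334 = 443;  s_335 = 937;  s_336 = 380;  s_337 = 926
  s_338 = 164
s_339 = 108·164 + 417·926 = 254
s_340 = 108·254 + 417·164 = 974

974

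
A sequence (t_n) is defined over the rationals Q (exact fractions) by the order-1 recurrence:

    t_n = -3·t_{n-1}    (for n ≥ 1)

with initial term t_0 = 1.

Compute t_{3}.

t_1 = -3·1 = -3
t_2 = -3·-3 = 9
t_3 = -3·9 = -27

-27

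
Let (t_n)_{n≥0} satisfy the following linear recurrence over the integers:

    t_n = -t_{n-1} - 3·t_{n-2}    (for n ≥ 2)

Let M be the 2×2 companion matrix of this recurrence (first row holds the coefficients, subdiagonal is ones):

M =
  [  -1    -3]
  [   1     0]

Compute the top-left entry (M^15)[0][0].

-3955

(M^15)[0][0] is the top entry after applying M 15 times to the unit state (1, 0). Equivalently it is h_{16} for the auxiliary sequence (h_n) obeying the same recurrence with h_1 = 1 and h_i = 0 for 0 ≤ i < 1:
h_2 = -1·1 + -3·0 = -1
h_3 = -1·-1 + -3·1 = -2
h_4 = -1·-2 + -3·-1 = 5
h_5 = -1·5 + -3·-2 = 1
h_6 = -1·1 + -3·5 = -16
h_7 = -1·-16 + -3·1 = 13
h_8 = -1·13 + -3·-16 = 35
h_9 = -1·35 + -3·13 = -74
h_10 = -1·-74 + -3·35 = -31
h_11 = -1·-31 + -3·-74 = 253
h_12 = -1·253 + -3·-31 = -160
h_13 = -1·-160 + -3·253 = -599
h_14 = -1·-599 + -3·-160 = 1079
h_15 = -1·1079 + -3·-599 = 718
h_16 = -1·718 + -3·1079 = -3955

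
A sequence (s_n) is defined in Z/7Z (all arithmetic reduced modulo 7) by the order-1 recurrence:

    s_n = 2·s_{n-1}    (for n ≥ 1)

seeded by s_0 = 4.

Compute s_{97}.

s_1 = 2·4 = 1
s_2 = 2·1 = 2
s_3 = 2·2 = 4
(s_3) = (4) = (s_0), so the sequence has period 3.
97 ≡ 1 (mod 3), hence s_97 = s_1 = 1.

1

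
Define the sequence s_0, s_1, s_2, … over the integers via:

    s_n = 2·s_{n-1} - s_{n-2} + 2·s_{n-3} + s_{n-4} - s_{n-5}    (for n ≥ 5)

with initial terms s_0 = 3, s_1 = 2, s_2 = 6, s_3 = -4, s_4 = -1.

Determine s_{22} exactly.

1385695

s_5 = 2·-1 + -1·-4 + 2·6 + 1·2 + -1·3 = 13
s_6 = 2·13 + -1·-1 + 2·-4 + 1·6 + -1·2 = 23
s_7 = 2·23 + -1·13 + 2·-1 + 1·-4 + -1·6 = 21
s_8 = 2·21 + -1·23 + 2·13 + 1·-1 + -1·-4 = 48
s_9 = 2·48 + -1·21 + 2·23 + 1·13 + -1·-1 = 135
s_10 = 2·135 + -1·48 + 2·21 + 1·23 + -1·13 = 274
s_11 = 2·274 + -1·135 + 2·48 + 1·21 + -1·23 = 507
s_12 = 2·507 + -1·274 + 2·135 + 1·48 + -1·21 = 1037
s_13 = 2·1037 + -1·507 + 2·274 + 1·135 + -1·48 = 2202
s_14 = 2·2202 + -1·1037 + 2·507 + 1·274 + -1·135 = 4520
s_15 = 2·4520 + -1·2202 + 2·1037 + 1·507 + -1·274 = 9145
s_16 = 2·9145 + -1·4520 + 2·2202 + 1·1037 + -1·507 = 18704
s_17 = 2·18704 + -1·9145 + 2·4520 + 1·2202 + -1·1037 = 38468
s_18 = 2·38468 + -1·18704 + 2·9145 + 1·4520 + -1·2202 = 78840
s_19 = 2·78840 + -1·38468 + 2·18704 + 1·9145 + -1·4520 = 161245
s_20 = 2·161245 + -1·78840 + 2·38468 + 1·18704 + -1·9145 = 330145
s_21 = 2·330145 + -1·161245 + 2·78840 + 1·38468 + -1·18704 = 676489
s_22 = 2·676489 + -1·330145 + 2·161245 + 1·78840 + -1·38468 = 1385695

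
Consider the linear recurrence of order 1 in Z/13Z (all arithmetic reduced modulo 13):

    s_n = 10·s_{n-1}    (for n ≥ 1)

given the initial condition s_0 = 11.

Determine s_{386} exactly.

s_1 = 10·11 = 6
s_2 = 10·6 = 8
s_3 = 10·8 = 2
s_4 = 10·2 = 7
s_5 = 10·7 = 5
s_6 = 10·5 = 11
(s_6) = (11) = (s_0), so the sequence has period 6.
386 ≡ 2 (mod 6), hence s_386 = s_2 = 8.

8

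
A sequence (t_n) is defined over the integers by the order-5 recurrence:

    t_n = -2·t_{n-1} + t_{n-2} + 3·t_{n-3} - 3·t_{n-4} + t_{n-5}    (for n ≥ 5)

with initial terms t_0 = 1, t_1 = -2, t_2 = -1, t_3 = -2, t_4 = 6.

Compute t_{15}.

t_5 = -2·6 + 1·-2 + 3·-1 + -3·-2 + 1·1 = -10
t_6 = -2·-10 + 1·6 + 3·-2 + -3·-1 + 1·-2 = 21
t_7 = -2·21 + 1·-10 + 3·6 + -3·-2 + 1·-1 = -29
t_8 = -2·-29 + 1·21 + 3·-10 + -3·6 + 1·-2 = 29
t_9 = -2·29 + 1·-29 + 3·21 + -3·-10 + 1·6 = 12
t_10 = -2·12 + 1·29 + 3·-29 + -3·21 + 1·-10 = -155
t_11 = -2·-155 + 1·12 + 3·29 + -3·-29 + 1·21 = 517
t_12 = -2·517 + 1·-155 + 3·12 + -3·29 + 1·-29 = -1269
t_13 = -2·-1269 + 1·517 + 3·-155 + -3·12 + 1·29 = 2583
t_14 = -2·2583 + 1·-1269 + 3·517 + -3·-155 + 1·12 = -4407
t_15 = -2·-4407 + 1·2583 + 3·-1269 + -3·517 + 1·-155 = 5884

5884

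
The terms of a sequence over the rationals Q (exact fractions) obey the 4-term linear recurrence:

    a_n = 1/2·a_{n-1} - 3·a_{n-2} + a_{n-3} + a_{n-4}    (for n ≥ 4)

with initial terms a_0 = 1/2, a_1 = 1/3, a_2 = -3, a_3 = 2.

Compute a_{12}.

615967/512

a_4 = 1/2·2 + -3·-3 + 1·1/3 + 1·1/2 = 65/6
a_5 = 1/2·65/6 + -3·2 + 1·-3 + 1·1/3 = -13/4
a_6 = 1/2·-13/4 + -3·65/6 + 1·2 + 1·-3 = -281/8
a_7 = 1/2·-281/8 + -3·-13/4 + 1·65/6 + 1·2 = 241/48
a_8 = 1/2·241/48 + -3·-281/8 + 1·-13/4 + 1·65/6 = 3695/32
a_9 = 1/2·3695/32 + -3·241/48 + 1·-281/8 + 1·-13/4 = 275/64
a_10 = 1/2·275/64 + -3·3695/32 + 1·241/48 + 1·-281/8 = -143755/384
a_11 = 1/2·-143755/384 + -3·275/64 + 1·3695/32 + 1·241/48 = -20373/256
a_12 = 1/2·-20373/256 + -3·-143755/384 + 1·275/64 + 1·3695/32 = 615967/512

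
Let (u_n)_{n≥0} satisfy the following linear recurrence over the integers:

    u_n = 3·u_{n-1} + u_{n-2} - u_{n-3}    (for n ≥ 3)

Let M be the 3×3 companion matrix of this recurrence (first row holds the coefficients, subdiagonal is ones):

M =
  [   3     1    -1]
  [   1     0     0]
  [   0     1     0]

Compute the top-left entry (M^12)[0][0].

1173471

(M^12)[0][0] is the top entry after applying M 12 times to the unit state (1, 0, 0). Equivalently it is h_{14} for the auxiliary sequence (h_n) obeying the same recurrence with h_2 = 1 and h_i = 0 for 0 ≤ i < 2:
h_3 = 3·1 + 1·0 + -1·0 = 3
h_4 = 3·3 + 1·1 + -1·0 = 10
h_5 = 3·10 + 1·3 + -1·1 = 32
h_6 = 3·32 + 1·10 + -1·3 = 103
h_7 = 3·103 + 1·32 + -1·10 = 331
h_8 = 3·331 + 1·103 + -1·32 = 1064
h_9 = 3·1064 + 1·331 + -1·103 = 3420
h_10 = 3·3420 + 1·1064 + -1·331 = 10993
h_11 = 3·10993 + 1·3420 + -1·1064 = 35335
h_12 = 3·35335 + 1·10993 + -1·3420 = 113578
h_13 = 3·113578 + 1·35335 + -1·10993 = 365076
h_14 = 3·365076 + 1·113578 + -1·35335 = 1173471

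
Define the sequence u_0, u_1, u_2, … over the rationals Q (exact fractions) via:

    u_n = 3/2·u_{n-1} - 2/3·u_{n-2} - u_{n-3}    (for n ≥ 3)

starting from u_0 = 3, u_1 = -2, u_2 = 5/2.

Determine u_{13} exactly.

130500043/2985984

u_3 = 3/2·5/2 + -2/3·-2 + -1·3 = 25/12
u_4 = 3/2·25/12 + -2/3·5/2 + -1·-2 = 83/24
u_5 = 3/2·83/24 + -2/3·25/12 + -1·5/2 = 187/144
u_6 = 3/2·187/144 + -2/3·83/24 + -1·25/12 = -703/288
u_7 = 3/2·-703/288 + -2/3·187/144 + -1·83/24 = -13799/1728
u_8 = 3/2·-13799/1728 + -2/3·-703/288 + -1·187/144 = -40261/3456
u_9 = 3/2·-40261/3456 + -2/3·-13799/1728 + -1·-703/288 = -201341/20736
u_10 = 3/2·-201341/20736 + -2/3·-40261/3456 + -1·-13799/1728 = 49241/41472
u_11 = 3/2·49241/41472 + -2/3·-201341/20736 + -1·-40261/3456 = 4952689/248832
u_12 = 3/2·4952689/248832 + -2/3·49241/41472 + -1·-201341/20736 = 19296323/497664
u_13 = 3/2·19296323/497664 + -2/3·4952689/248832 + -1·49241/41472 = 130500043/2985984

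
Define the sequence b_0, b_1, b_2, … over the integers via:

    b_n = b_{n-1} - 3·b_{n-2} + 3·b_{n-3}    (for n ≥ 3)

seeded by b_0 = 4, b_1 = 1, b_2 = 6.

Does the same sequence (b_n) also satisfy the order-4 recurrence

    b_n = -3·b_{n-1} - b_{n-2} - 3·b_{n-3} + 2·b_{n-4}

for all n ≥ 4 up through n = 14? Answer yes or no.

no

Terms b_0..b_14: 4, 1, 6, 15, 0, -27, 18, 99, -36, -279, 126, 855, -360, -2547, 1098
n=4: candidate gives -46, actual b_4 = 0 ✗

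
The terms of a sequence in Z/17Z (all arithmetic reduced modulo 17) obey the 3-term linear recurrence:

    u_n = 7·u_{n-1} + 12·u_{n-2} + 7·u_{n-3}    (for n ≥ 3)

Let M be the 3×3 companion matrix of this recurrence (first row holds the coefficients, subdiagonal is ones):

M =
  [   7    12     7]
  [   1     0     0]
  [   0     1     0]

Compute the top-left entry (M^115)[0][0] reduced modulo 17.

(M^115)[0][0] is the top entry after applying M 115 times to the unit state (1, 0, 0). Equivalently it is h_{117} for the auxiliary sequence (h_n) obeying the same recurrence with h_2 = 1 and h_i = 0 for 0 ≤ i < 2:
h_3 = 7·1 + 12·0 + 7·0 = 7
h_4 = 7·7 + 12·1 + 7·0 = 10
h_5 = 7·10 + 12·7 + 7·1 = 8
h_6 = 7·8 + 12·10 + 7·7 = 4
h_7 = 7·4 + 12·8 + 7·10 = 7
h_8 = 7·7 + 12·4 + 7·8 = 0
h_9 = 7·0 + 12·7 + 7·4 = 10
h_10 = 7·10 + 12·0 + 7·7 = 0
h_11 = 7·0 + 12·10 + 7·0 = 1
h_12 = 7·1 + 12·0 + 7·10 = 9
h_13 = 7·9 + 12·1 + 7·0 = 7
h_14 = 7·7 + 12·9 + 7·1 = 11
h_15 = 7·11 + 12·7 + 7·9 = 3
h_16 = 7·3 + 12·11 + 7·7 = 15
h_17 = 7·15 + 12·3 + 7·11 = 14
h_18 = 7·14 + 12·15 + 7·3 = 10
h_19 = 7·10 + 12·14 + 7·15 = 3
h_20 = 7·3 + 12·10 + 7·14 = 1
h_21 = 7·1 + 12·3 + 7·10 = 11
h_22 = 7·11 + 12·1 + 7·3 = 8
h_23 = 7·8 + 12·11 + 7·1 = 8
h_24 = 7·8 + 12·8 + 7·11 = 8
h_25 = 7·8 + 12·8 + 7·8 = 4
h_26 = 7·4 + 12·8 + 7·8 = 10
h_27 = 7·10 + 12·4 + 7·8 = 4
h_28 = 7·4 + 12·10 + 7·4 = 6
h_29 = 7·6 + 12·4 + 7·10 = 7
h_30 = 7·7 + 12·6 + 7·4 = 13
h_31 = 7·13 + 12·7 + 7·6 = 13
h_32 = 7·13 + 12·13 + 7·7 = 7
h_33 = 7·7 + 12·13 + 7·13 = 7
h_34 = 7·7 + 12·7 + 7·13 = 3
h_35 = 7·3 + 12·7 + 7·7 = 1
h_36 = 7·1 + 12·3 + 7·7 = 7
h_37 = 7·7 + 12·1 + 7·3 = 14
h_38 = 7·14 + 12·7 + 7·1 = 2
h_39 = 7·2 + 12·14 + 7·7 = 10
h_40 = 7·10 + 12·2 + 7·14 = 5
h_41 = 7·5 + 12·10 + 7·2 = 16
h_42 = 7·16 + 12·5 + 7·10 = 4
h_43 = 7·4 + 12·16 + 7·5 = 0
h_44 = 7·0 + 12·4 + 7·16 = 7
h_45 = 7·7 + 12·0 + 7·4 = 9
h_46 = 7·9 + 12·7 + 7·0 = 11
h_47 = 7·11 + 12·9 + 7·7 = 13
h_48 = 7·13 + 12·11 + 7·9 = 14
h_49 = 7·14 + 12·13 + 7·11 = 8
h_50 = 7·8 + 12·14 + 7·13 = 9
h_51 = 7·9 + 12·8 + 7·14 = 2
h_52 = 7·2 + 12·9 + 7·8 = 8
h_53 = 7·8 + 12·2 + 7·9 = 7
h_54 = 7·7 + 12·8 + 7·2 = 6
h_55 = 7·6 + 12·7 + 7·8 = 12
h_56 = 7·12 + 12·6 + 7·7 = 1
h_57 = 7·1 + 12·12 + 7·6 = 6
h_58 = 7·6 + 12·1 + 7·12 = 2
h_59 = 7·2 + 12·6 + 7·1 = 8
h_60 = 7·8 + 12·2 + 7·6 = 3
h_61 = 7·3 + 12·8 + 7·2 = 12
h_62 = 7·12 + 12·3 + 7·8 = 6
h_63 = 7·6 + 12·12 + 7·3 = 3
h_64 = 7·3 + 12·6 + 7·12 = 7
h_65 = 7·7 + 12·3 + 7·6 = 8
h_66 = 7·8 + 12·7 + 7·3 = 8
h_67 = 7·8 + 12·8 + 7·7 = 14
h_68 = 7·14 + 12·8 + 7·8 = 12
h_69 = 7·12 + 12·14 + 7·8 = 2
h_70 = 7·2 + 12·12 + 7·14 = 1
h_71 = 7·1 + 12·2 + 7·12 = 13
h_72 = 7·13 + 12·1 + 7·2 = 15
h_73 = 7·15 + 12·13 + 7·1 = 13
h_74 = 7·13 + 12·15 + 7·13 = 5
h_75 = 7·5 + 12·13 + 7·15 = 7
h_76 = 7·7 + 12·5 + 7·13 = 13
h_77 = 7·13 + 12·7 + 7·5 = 6
h_78 = 7·6 + 12·13 + 7·7 = 9
h_79 = 7·9 + 12·6 + 7·13 = 5
h_80 = 7·5 + 12·9 + 7·6 = 15
h_81 = 7·15 + 12·5 + 7·9 = 7
h_82 = 7·7 + 12·15 + 7·5 = 9
h_83 = 7·9 + 12·7 + 7·15 = 14
h_84 = 7·14 + 12·9 + 7·7 = 0
h_85 = 7·0 + 12·14 + 7·9 = 10
h_86 = 7·10 + 12·0 + 7·14 = 15
h_87 = 7·15 + 12·10 + 7·0 = 4
h_88 = 7·4 + 12·15 + 7·10 = 6
h_89 = 7·6 + 12·4 + 7·15 = 8
h_90 = 7·8 + 12·6 + 7·4 = 3
h_91 = 7·3 + 12·8 + 7·6 = 6
h_92 = 7·6 + 12·3 + 7·8 = 15
h_93 = 7·15 + 12·6 + 7·3 = 11
h_94 = 7·11 + 12·15 + 7·6 = 10
h_95 = 7·10 + 12·11 + 7·15 = 1
h_96 = 7·1 + 12·10 + 7·11 = 0
h_97 = 7·0 + 12·1 + 7·10 = 14
h_98 = 7·14 + 12·0 + 7·1 = 3
h_99 = 7·3 + 12·14 + 7·0 = 2
h_100 = 7·2 + 12·3 + 7·14 = 12
h_101 = 7·12 + 12·2 + 7·3 = 10
h_102 = 7·10 + 12·12 + 7·2 = 7
h_103 = 7·7 + 12·10 + 7·12 = 15
h_104 = 7·15 + 12·7 + 7·10 = 4
h_105 = 7·4 + 12·15 + 7·7 = 2
h_106 = 7·2 + 12·4 + 7·15 = 14
h_107 = 7·14 + 12·2 + 7·4 = 14
h_108 = 7·14 + 12·14 + 7·2 = 8
h_109 = 7·8 + 12·14 + 7·14 = 16
h_110 = 7·16 + 12·8 + 7·14 = 0
h_111 = 7·0 + 12·16 + 7·8 = 10
h_112 = 7·10 + 12·0 + 7·16 = 12
h_113 = 7·12 + 12·10 + 7·0 = 0
h_114 = 7·0 + 12·12 + 7·10 = 10
h_115 = 7·10 + 12·0 + 7·12 = 1
h_116 = 7·1 + 12·10 + 7·0 = 8
h_117 = 7·8 + 12·1 + 7·10 = 2

2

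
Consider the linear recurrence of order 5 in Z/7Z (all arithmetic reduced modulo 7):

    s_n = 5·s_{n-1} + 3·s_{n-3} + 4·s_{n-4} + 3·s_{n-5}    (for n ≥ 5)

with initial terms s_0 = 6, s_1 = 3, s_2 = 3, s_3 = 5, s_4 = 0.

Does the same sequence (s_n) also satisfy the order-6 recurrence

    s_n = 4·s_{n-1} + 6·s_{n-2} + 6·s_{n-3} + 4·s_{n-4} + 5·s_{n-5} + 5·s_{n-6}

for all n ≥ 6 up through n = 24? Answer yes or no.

no

Terms s_0..s_24: 6, 3, 3, 5, 0, 4, 0, 1, 4, 1, 6, 4, 0, 6, 6, 1, 0, 0, 3, 2, 6, 4, 3, 1, 5
n=6: candidate gives 5, actual s_6 = 0 ✗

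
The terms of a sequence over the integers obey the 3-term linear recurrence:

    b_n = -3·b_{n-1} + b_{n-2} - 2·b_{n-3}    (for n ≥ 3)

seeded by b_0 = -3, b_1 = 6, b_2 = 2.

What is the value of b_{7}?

b_3 = -3·2 + 1·6 + -2·-3 = 6
b_4 = -3·6 + 1·2 + -2·6 = -28
b_5 = -3·-28 + 1·6 + -2·2 = 86
b_6 = -3·86 + 1·-28 + -2·6 = -298
b_7 = -3·-298 + 1·86 + -2·-28 = 1036

1036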